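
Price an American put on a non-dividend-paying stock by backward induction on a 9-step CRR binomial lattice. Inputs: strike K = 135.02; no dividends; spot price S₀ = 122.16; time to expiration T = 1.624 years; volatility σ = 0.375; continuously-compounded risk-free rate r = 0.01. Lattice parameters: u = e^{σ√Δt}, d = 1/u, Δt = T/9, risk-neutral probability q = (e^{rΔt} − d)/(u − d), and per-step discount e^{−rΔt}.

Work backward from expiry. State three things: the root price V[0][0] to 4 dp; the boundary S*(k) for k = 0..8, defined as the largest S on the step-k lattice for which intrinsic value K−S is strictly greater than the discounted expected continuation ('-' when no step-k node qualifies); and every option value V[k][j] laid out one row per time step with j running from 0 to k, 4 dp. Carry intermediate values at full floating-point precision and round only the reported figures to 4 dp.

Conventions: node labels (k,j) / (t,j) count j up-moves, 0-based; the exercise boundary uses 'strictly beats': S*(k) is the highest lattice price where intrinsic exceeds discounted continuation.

price = 30.1608
boundary = - - - - 64.5959 75.7505 64.5959 75.7505 88.8315
tree:
30.1608
39.0351 20.1045
49.0654 27.6880 11.4891
59.7558 37.0006 17.1198 5.0789
70.4241 47.7577 24.8125 8.3675 1.3287
79.9362 59.2695 34.7463 13.5210 2.4922 0.0000
88.0476 70.4241 46.6076 21.2836 4.6746 0.0000 0.0000
94.9646 79.9362 59.2695 32.2732 8.7681 0.0000 0.0000 0.0000
100.8629 88.0476 70.4241 46.1885 16.4464 0.0000 0.0000 0.0000 0.0000
105.8928 94.9646 79.9362 59.2695 30.8487 0.0000 0.0000 0.0000 0.0000 0.0000

params: Δt=0.18044 u=1.17268 d=0.85274 q=0.46591 e^(-rΔt)=0.99820
t_9 payoffs: 105.8928 94.9646 79.9362 59.2695 30.8487 0.0000 0.0000 0.0000 0.0000 0.0000
t_8: node(8,0) S=34.1571 payoff=100.8629 vs cont=100.6195 → 100.8629 [stop]  node(8,1) S=46.9724 payoff=88.0476 vs cont=87.8042 → 88.0476 [stop]  node(8,2) S=64.5959 payoff=70.4241 vs cont=70.1807 → 70.4241 [stop]  node(8,3) S=88.8315 payoff=46.1885 vs cont=45.9451 → 46.1885 [stop]  node(8,4) S=122.1600 payoff=12.8600 vs cont=16.4464 → 16.4464 [wait]  node(8,5) S=167.9930 payoff=0.0000 vs cont=0.0000 → 0.0000 [wait]  node(8,6) S=231.0220 payoff=0.0000 vs cont=0.0000 → 0.0000 [wait]  node(8,7) S=317.6987 payoff=0.0000 vs cont=0.0000 → 0.0000 [wait]  node(8,8) S=436.8956 payoff=0.0000 vs cont=0.0000 → 0.0000 [wait]  ⇒ S*(8)=88.8315
t_7: node(7,0) S=40.0554 payoff=94.9646 vs cont=94.7211 → 94.9646 [stop]  node(7,1) S=55.0838 payoff=79.9362 vs cont=79.6928 → 79.9362 [stop]  node(7,2) S=75.7505 payoff=59.2695 vs cont=59.0260 → 59.2695 [stop]  node(7,3) S=104.1713 payoff=30.8487 vs cont=32.2732 → 32.2732 [wait]  node(7,4) S=143.2551 payoff=0.0000 vs cont=8.7681 → 8.7681 [wait]  node(7,5) S=197.0027 payoff=0.0000 vs cont=0.0000 → 0.0000 [wait]  node(7,6) S=270.9159 payoff=0.0000 vs cont=0.0000 → 0.0000 [wait]  node(7,7) S=372.5603 payoff=0.0000 vs cont=0.0000 → 0.0000 [wait]  ⇒ S*(7)=75.7505
t_6: node(6,0) S=46.9724 payoff=88.0476 vs cont=87.8042 → 88.0476 [stop]  node(6,1) S=64.5959 payoff=70.4241 vs cont=70.1807 → 70.4241 [stop]  node(6,2) S=88.8315 payoff=46.1885 vs cont=46.6076 → 46.6076 [wait]  node(6,3) S=122.1600 payoff=12.8600 vs cont=21.2836 → 21.2836 [wait]  node(6,4) S=167.9930 payoff=0.0000 vs cont=4.6746 → 4.6746 [wait]  node(6,5) S=231.0220 payoff=0.0000 vs cont=0.0000 → 0.0000 [wait]  node(6,6) S=317.6987 payoff=0.0000 vs cont=0.0000 → 0.0000 [wait]  ⇒ S*(6)=64.5959
t_5: node(5,0) S=55.0838 payoff=79.9362 vs cont=79.6928 → 79.9362 [stop]  node(5,1) S=75.7505 payoff=59.2695 vs cont=59.2209 → 59.2695 [stop]  node(5,2) S=104.1713 payoff=30.8487 vs cont=34.7463 → 34.7463 [wait]  node(5,3) S=143.2551 payoff=0.0000 vs cont=13.5210 → 13.5210 [wait]  node(5,4) S=197.0027 payoff=0.0000 vs cont=2.4922 → 2.4922 [wait]  node(5,5) S=270.9159 payoff=0.0000 vs cont=0.0000 → 0.0000 [wait]  ⇒ S*(5)=75.7505
t_4: node(4,0) S=64.5959 payoff=70.4241 vs cont=70.1807 → 70.4241 [stop]  node(4,1) S=88.8315 payoff=46.1885 vs cont=47.7577 → 47.7577 [wait]  node(4,2) S=122.1600 payoff=12.8600 vs cont=24.8125 → 24.8125 [wait]  node(4,3) S=167.9930 payoff=0.0000 vs cont=8.3675 → 8.3675 [wait]  node(4,4) S=231.0220 payoff=0.0000 vs cont=1.3287 → 1.3287 [wait]  ⇒ S*(4)=64.5959
t_3: node(3,0) S=75.7505 payoff=59.2695 vs cont=59.7558 → 59.7558 [wait]  node(3,1) S=104.1713 payoff=30.8487 vs cont=37.0006 → 37.0006 [wait]  node(3,2) S=143.2551 payoff=0.0000 vs cont=17.1198 → 17.1198 [wait]  node(3,3) S=197.0027 payoff=0.0000 vs cont=5.0789 → 5.0789 [wait]  ⇒ S*(3)=-
t_2: node(2,0) S=88.8315 payoff=46.1885 vs cont=49.0654 → 49.0654 [wait]  node(2,1) S=122.1600 payoff=12.8600 vs cont=27.6880 → 27.6880 [wait]  node(2,2) S=167.9930 payoff=0.0000 vs cont=11.4891 → 11.4891 [wait]  ⇒ S*(2)=-
t_1: node(1,0) S=104.1713 payoff=30.8487 vs cont=39.0351 → 39.0351 [wait]  node(1,1) S=143.2551 payoff=0.0000 vs cont=20.1045 → 20.1045 [wait]  ⇒ S*(1)=-
t_0: node(0,0) S=122.1600 payoff=12.8600 vs cont=30.1608 → 30.1608 [wait]  ⇒ S*(0)=-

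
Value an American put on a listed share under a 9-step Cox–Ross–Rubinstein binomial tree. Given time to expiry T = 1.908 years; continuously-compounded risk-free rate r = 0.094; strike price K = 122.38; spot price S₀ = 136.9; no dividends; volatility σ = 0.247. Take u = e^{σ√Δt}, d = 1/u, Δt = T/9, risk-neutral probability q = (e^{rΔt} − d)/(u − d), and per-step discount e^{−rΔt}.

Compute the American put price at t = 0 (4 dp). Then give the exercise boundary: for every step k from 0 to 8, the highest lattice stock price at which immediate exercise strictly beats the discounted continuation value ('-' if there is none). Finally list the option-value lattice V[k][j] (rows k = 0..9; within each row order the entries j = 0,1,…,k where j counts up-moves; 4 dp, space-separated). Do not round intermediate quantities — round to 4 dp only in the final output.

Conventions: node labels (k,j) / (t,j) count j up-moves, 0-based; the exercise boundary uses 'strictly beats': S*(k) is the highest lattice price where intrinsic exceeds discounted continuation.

params: Δt=0.21200 u=1.12045 d=0.89250 q=0.55990 e^(-rΔt)=0.98027
t_9 payoffs: 73.1893 60.6260 44.8539 25.0538 0.1966 0.0000 0.0000 0.0000 0.0000 0.0000
t_8: node(8,0) S=55.1156 payoff=67.2644 vs cont=64.8498 → 67.2644 [stop]  node(8,1) S=69.1921 payoff=53.1879 vs cont=50.7733 → 53.1879 [stop]  node(8,2) S=86.8638 payoff=35.5162 vs cont=33.1016 → 35.5162 [stop]  node(8,3) S=109.0489 payoff=13.3311 vs cont=10.9165 → 13.3311 [stop]  node(8,4) S=136.9000 payoff=0.0000 vs cont=0.0848 → 0.0848 [wait]  node(8,5) S=171.8643 payoff=0.0000 vs cont=0.0000 → 0.0000 [wait]  node(8,6) S=215.7586 payoff=0.0000 vs cont=0.0000 → 0.0000 [wait]  node(8,7) S=270.8634 payoff=0.0000 vs cont=0.0000 → 0.0000 [wait]  node(8,8) S=340.0421 payoff=0.0000 vs cont=0.0000 → 0.0000 [wait]  ⇒ S*(8)=109.0489
t_7: node(7,0) S=61.7540 payoff=60.6260 vs cont=58.2113 → 60.6260 [stop]  node(7,1) S=77.5261 payoff=44.8539 vs cont=42.4393 → 44.8539 [stop]  node(7,2) S=97.3262 payoff=25.0538 vs cont=22.6391 → 25.0538 [stop]  node(7,3) S=122.1834 payoff=0.1966 vs cont=5.7978 → 5.7978 [wait]  node(7,4) S=153.3891 payoff=0.0000 vs cont=0.0366 → 0.0366 [wait]  node(7,5) S=192.5648 payoff=0.0000 vs cont=0.0000 → 0.0000 [wait]  node(7,6) S=241.7460 payoff=0.0000 vs cont=0.0000 → 0.0000 [wait]  node(7,7) S=303.4880 payoff=0.0000 vs cont=0.0000 → 0.0000 [wait]  ⇒ S*(7)=97.3262
t_6: node(6,0) S=69.1921 payoff=53.1879 vs cont=50.7733 → 53.1879 [stop]  node(6,1) S=86.8638 payoff=35.5162 vs cont=33.1016 → 35.5162 [stop]  node(6,2) S=109.0489 payoff=13.3311 vs cont=13.9907 → 13.9907 [wait]  node(6,3) S=136.9000 payoff=0.0000 vs cont=2.5214 → 2.5214 [wait]  node(6,4) S=171.8643 payoff=0.0000 vs cont=0.0158 → 0.0158 [wait]  node(6,5) S=215.7586 payoff=0.0000 vs cont=0.0000 → 0.0000 [wait]  node(6,6) S=270.8634 payoff=0.0000 vs cont=0.0000 → 0.0000 [wait]  ⇒ S*(6)=86.8638
t_5: node(5,0) S=77.5261 payoff=44.8539 vs cont=42.4393 → 44.8539 [stop]  node(5,1) S=97.3262 payoff=25.0538 vs cont=23.0011 → 25.0538 [stop]  node(5,2) S=122.1834 payoff=0.1966 vs cont=7.4197 → 7.4197 [wait]  node(5,3) S=153.3891 payoff=0.0000 vs cont=1.0964 → 1.0964 [wait]  node(5,4) S=192.5648 payoff=0.0000 vs cont=0.0068 → 0.0068 [wait]  node(5,5) S=241.7460 payoff=0.0000 vs cont=0.0000 → 0.0000 [wait]  ⇒ S*(5)=97.3262
t_4: node(4,0) S=86.8638 payoff=35.5162 vs cont=33.1016 → 35.5162 [stop]  node(4,1) S=109.0489 payoff=13.3311 vs cont=14.8809 → 14.8809 [wait]  node(4,2) S=136.9000 payoff=0.0000 vs cont=3.8027 → 3.8027 [wait]  node(4,3) S=171.8643 payoff=0.0000 vs cont=0.4767 → 0.4767 [wait]  node(4,4) S=215.7586 payoff=0.0000 vs cont=0.0029 → 0.0029 [wait]  ⇒ S*(4)=86.8638
t_3: node(3,0) S=97.3262 payoff=25.0538 vs cont=23.4897 → 25.0538 [stop]  node(3,1) S=122.1834 payoff=0.1966 vs cont=8.5070 → 8.5070 [wait]  node(3,2) S=153.3891 payoff=0.0000 vs cont=1.9022 → 1.9022 [wait]  node(3,3) S=192.5648 payoff=0.0000 vs cont=0.2073 → 0.2073 [wait]  ⇒ S*(3)=97.3262
t_2: node(2,0) S=109.0489 payoff=13.3311 vs cont=15.4777 → 15.4777 [wait]  node(2,1) S=136.9000 payoff=0.0000 vs cont=4.7141 → 4.7141 [wait]  node(2,2) S=171.8643 payoff=0.0000 vs cont=0.9344 → 0.9344 [wait]  ⇒ S*(2)=-
t_1: node(1,0) S=122.1834 payoff=0.1966 vs cont=9.2647 → 9.2647 [wait]  node(1,1) S=153.3891 payoff=0.0000 vs cont=2.5466 → 2.5466 [wait]  ⇒ S*(1)=-
t_0: node(0,0) S=136.9000 payoff=0.0000 vs cont=5.3947 → 5.3947 [wait]  ⇒ S*(0)=-

price = 5.3947
boundary = - - - 97.3262 86.8638 97.3262 86.8638 97.3262 109.0489
tree:
5.3947
9.2647 2.5466
15.4777 4.7141 0.9344
25.0538 8.5070 1.9022 0.2073
35.5162 14.8809 3.8027 0.4767 0.0029
44.8539 25.0538 7.4197 1.0964 0.0068 0.0000
53.1879 35.5162 13.9907 2.5214 0.0158 0.0000 0.0000
60.6260 44.8539 25.0538 5.7978 0.0366 0.0000 0.0000 0.0000
67.2644 53.1879 35.5162 13.3311 0.0848 0.0000 0.0000 0.0000 0.0000
73.1893 60.6260 44.8539 25.0538 0.1966 0.0000 0.0000 0.0000 0.0000 0.0000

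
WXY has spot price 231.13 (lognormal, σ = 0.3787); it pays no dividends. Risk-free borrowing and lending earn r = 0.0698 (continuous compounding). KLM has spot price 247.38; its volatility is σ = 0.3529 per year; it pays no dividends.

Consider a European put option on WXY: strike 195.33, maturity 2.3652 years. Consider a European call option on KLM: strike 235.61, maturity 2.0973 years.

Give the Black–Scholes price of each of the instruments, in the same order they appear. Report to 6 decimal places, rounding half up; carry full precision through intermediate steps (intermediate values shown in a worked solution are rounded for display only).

[WXY put K=195.33]
σ√T = 0.3787·√2.3652 = 0.582411
d₁ = (ln(S/K) + (r+σ²/2)T) / (σ√T) = (ln(231.13/195.33) + (0.0698+0.3787²/2)·2.3652) / 0.582411 = (0.168290 + 0.334692) / 0.582411 = 0.863621
d₂ = d₁ − σ√T = 0.863621 − 0.582411 = 0.281210
e^{−rT} = 0.847817
N(−d₁) = 0.193898,  N(−d₂) = 0.389275
price = K·e^{−rT}·N(−d₂) − S·N(−d₁) = 64.465432 − 44.815671 = 19.649760
[KLM call K=235.61]
σ√T = 0.3529·√2.0973 = 0.511072
d₁ = (ln(S/K) + (r+σ²/2)T) / (σ√T) = (ln(247.38/235.61) + (0.0698+0.3529²/2)·2.0973) / 0.511072 = (0.048748 + 0.276989) / 0.511072 = 0.637359
d₂ = d₁ − σ√T = 0.637359 − 0.511072 = 0.126288
e^{−rT} = 0.863819
N(d₁) = 0.738055,  N(d₂) = 0.550248
price = S·N(d₁) − K·e^{−rT}·N(d₂) = 182.579956 − 111.988921 = 70.591035

price(WXY put K=195.33) = 19.649760
price(KLM call K=235.61) = 70.591035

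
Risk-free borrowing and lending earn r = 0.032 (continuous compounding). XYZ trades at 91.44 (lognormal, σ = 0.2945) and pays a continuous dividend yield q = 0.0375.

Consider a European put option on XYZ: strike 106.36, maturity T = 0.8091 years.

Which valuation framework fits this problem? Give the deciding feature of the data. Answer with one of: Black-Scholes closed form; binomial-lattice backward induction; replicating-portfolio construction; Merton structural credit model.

Key observation: a European-exercise option on XYZ struck at 106.36 — a GBM underlying with constant parameters — admits an analytic price: the data contain no early exercise, no discrete tree, no debt structure.

framework: Black-Scholes closed form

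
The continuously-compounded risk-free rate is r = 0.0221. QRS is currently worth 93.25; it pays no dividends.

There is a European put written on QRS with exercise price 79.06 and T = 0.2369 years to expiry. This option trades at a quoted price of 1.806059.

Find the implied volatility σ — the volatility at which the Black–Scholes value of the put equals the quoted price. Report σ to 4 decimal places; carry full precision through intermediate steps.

sigma = 0.4051

At σ = 0.4051 the Black–Scholes value reproduces the quote:
σ√T = 0.4051·√0.2369 = 0.197172
d₁ = (ln(S/K) + (r+σ²/2)T) / (σ√T) = (ln(93.25/79.06) + (0.0221+0.4051²/2)·0.2369) / 0.197172 = (0.165077 + 0.024674) / 0.197172 = 0.962363
d₂ = d₁ − σ√T = 0.962363 − 0.197172 = 0.765191
e^{−rT} = 0.994778
N(−d₁) = 0.167934,  N(−d₂) = 0.222079
V = K·e^{−rT}·N(−d₂) − S·N(−d₁) = 17.465870 − 15.659811 = 1.806059 (equal to the quote); since ∂V/∂σ > 0 for all σ, the implied volatility is unique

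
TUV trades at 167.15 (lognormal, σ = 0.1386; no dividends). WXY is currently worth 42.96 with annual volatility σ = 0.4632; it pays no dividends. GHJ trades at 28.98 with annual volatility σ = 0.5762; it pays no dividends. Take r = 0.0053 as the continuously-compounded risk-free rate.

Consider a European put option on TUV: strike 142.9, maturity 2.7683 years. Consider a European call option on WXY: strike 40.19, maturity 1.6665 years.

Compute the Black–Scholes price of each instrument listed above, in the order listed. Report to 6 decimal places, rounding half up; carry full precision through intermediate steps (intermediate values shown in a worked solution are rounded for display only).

[TUV put K=142.9]
σ√T = 0.1386·√2.7683 = 0.230606
d₁ = (ln(S/K) + (r+σ²/2)T) / (σ√T) = (ln(167.15/142.9) + (0.0053+0.1386²/2)·2.7683) / 0.230606 = (0.156747 + 0.041261) / 0.230606 = 0.858644
d₂ = d₁ − σ√T = 0.858644 − 0.230606 = 0.628038
e^{−rT} = 0.985435
N(−d₁) = 0.195269,  N(−d₂) = 0.264990
price = K·e^{−rT}·N(−d₂) − S·N(−d₁) = 37.315477 − 32.639148 = 4.676329
[WXY call K=40.19]
σ√T = 0.4632·√1.6665 = 0.597959
d₁ = (ln(S/K) + (r+σ²/2)T) / (σ√T) = (ln(42.96/40.19) + (0.0053+0.4632²/2)·1.6665) / 0.597959 = (0.066651 + 0.187610) / 0.597959 = 0.425215
d₂ = d₁ − σ√T = 0.425215 − 0.597959 = -0.172744
e^{−rT} = 0.991206
N(d₁) = 0.664660,  N(d₂) = 0.431426
price = S·N(d₁) − K·e^{−rT}·N(d₂) = 28.553794 − 17.186556 = 11.367238

price(TUV put K=142.9) = 4.676329
price(WXY call K=40.19) = 11.367238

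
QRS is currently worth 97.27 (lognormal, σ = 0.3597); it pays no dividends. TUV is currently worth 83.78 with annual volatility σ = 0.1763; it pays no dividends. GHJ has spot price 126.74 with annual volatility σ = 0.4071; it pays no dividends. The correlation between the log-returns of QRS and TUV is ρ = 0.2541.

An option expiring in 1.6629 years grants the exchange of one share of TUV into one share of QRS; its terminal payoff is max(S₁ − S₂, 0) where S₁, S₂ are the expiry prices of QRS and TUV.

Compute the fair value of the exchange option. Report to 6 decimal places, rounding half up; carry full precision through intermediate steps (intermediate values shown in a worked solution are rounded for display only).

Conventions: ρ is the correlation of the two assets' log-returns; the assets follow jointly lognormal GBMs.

exchange price = 24.114479

σ_eff = √(σ₁² + σ₂² − 2ρσ₁σ₂) = √(0.3597² + 0.1763² − 2·0.2541·0.3597·0.1763) = 0.358104
d₁ = (ln(S₁/S₂) + (q₂ − q₁ + σ_eff²/2)T) / (σ_eff√T) = (ln(97.27/83.78) + (0.0 − 0.0 + 0.064119)·1.6629) / 0.461787 = 0.554195
d₂ = d₁ − σ_eff√T = 0.554195 − 0.461787 = 0.092408
N(d₁) = 0.710277,  N(d₂) = 0.536813
V = S₁·e^{−q₁T}·N(d₁) − S₂·e^{−q₂T}·N(d₂) = 69.088663 − 44.974184 = 24.114479
Key observation: pricing in TUV-units makes this a unit-strike call on the ratio S₁/S₂ — the risk-free rate cancels and cannot affect the value.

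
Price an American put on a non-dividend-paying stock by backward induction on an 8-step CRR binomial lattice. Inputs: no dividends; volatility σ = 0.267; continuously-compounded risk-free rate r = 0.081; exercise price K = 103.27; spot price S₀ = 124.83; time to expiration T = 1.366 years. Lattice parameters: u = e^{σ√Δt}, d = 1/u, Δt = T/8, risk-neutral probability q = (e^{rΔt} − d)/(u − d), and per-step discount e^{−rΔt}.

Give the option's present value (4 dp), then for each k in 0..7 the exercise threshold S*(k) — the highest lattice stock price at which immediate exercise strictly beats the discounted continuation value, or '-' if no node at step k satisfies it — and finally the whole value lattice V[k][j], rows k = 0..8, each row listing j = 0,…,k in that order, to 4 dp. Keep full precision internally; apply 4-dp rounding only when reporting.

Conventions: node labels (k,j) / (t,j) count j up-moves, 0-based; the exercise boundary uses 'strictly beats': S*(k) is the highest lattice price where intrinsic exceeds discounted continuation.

params: Δt=0.17075 u=1.11665 d=0.89554 q=0.53543 e^(-rΔt)=0.98626
t_8 payoffs: 51.6290 38.8789 22.9808 3.1576 0.0000 0.0000 0.0000 0.0000 0.0000
t_7: node(7,0) S=57.6648 payoff=45.6052 vs cont=44.1868 → 45.6052 [stop]  node(7,1) S=71.9021 payoff=31.3679 vs cont=29.9494 → 31.3679 [stop]  node(7,2) S=89.6546 payoff=13.6154 vs cont=12.1969 → 13.6154 [stop]  node(7,3) S=111.7901 payoff=0.0000 vs cont=1.4468 → 1.4468 [wait]  node(7,4) S=139.3909 payoff=0.0000 vs cont=0.0000 → 0.0000 [wait]  node(7,5) S=173.8063 payoff=0.0000 vs cont=0.0000 → 0.0000 [wait]  node(7,6) S=216.7187 payoff=0.0000 vs cont=0.0000 → 0.0000 [wait]  node(7,7) S=270.2262 payoff=0.0000 vs cont=0.0000 → 0.0000 [wait]  ⇒ S*(7)=89.6546
t_6: node(6,0) S=64.3911 payoff=38.8789 vs cont=37.4604 → 38.8789 [stop]  node(6,1) S=80.2892 payoff=22.9808 vs cont=21.5624 → 22.9808 [stop]  node(6,2) S=100.1124 payoff=3.1576 vs cont=7.0024 → 7.0024 [wait]  node(6,3) S=124.8300 payoff=0.0000 vs cont=0.6629 → 0.6629 [wait]  node(6,4) S=155.6503 payoff=0.0000 vs cont=0.0000 → 0.0000 [wait]  node(6,5) S=194.0801 payoff=0.0000 vs cont=0.0000 → 0.0000 [wait]  node(6,6) S=241.9981 payoff=0.0000 vs cont=0.0000 → 0.0000 [wait]  ⇒ S*(6)=80.2892
t_5: node(5,0) S=71.9021 payoff=31.3679 vs cont=29.9494 → 31.3679 [stop]  node(5,1) S=89.6546 payoff=13.6154 vs cont=14.2273 → 14.2273 [wait]  node(5,2) S=111.7901 payoff=0.0000 vs cont=3.5585 → 3.5585 [wait]  node(5,3) S=139.3909 payoff=0.0000 vs cont=0.3037 → 0.3037 [wait]  node(5,4) S=173.8063 payoff=0.0000 vs cont=0.0000 → 0.0000 [wait]  node(5,5) S=216.7187 payoff=0.0000 vs cont=0.0000 → 0.0000 [wait]  ⇒ S*(5)=71.9021
t_4: node(4,0) S=80.2892 payoff=22.9808 vs cont=21.8855 → 22.9808 [stop]  node(4,1) S=100.1124 payoff=3.1576 vs cont=8.3979 → 8.3979 [wait]  node(4,2) S=124.8300 payoff=0.0000 vs cont=1.7908 → 1.7908 [wait]  node(4,3) S=155.6503 payoff=0.0000 vs cont=0.1392 → 0.1392 [wait]  node(4,4) S=194.0801 payoff=0.0000 vs cont=0.0000 → 0.0000 [wait]  ⇒ S*(4)=80.2892
t_3: node(3,0) S=89.6546 payoff=13.6154 vs cont=14.9643 → 14.9643 [wait]  node(3,1) S=111.7901 payoff=0.0000 vs cont=4.7935 → 4.7935 [wait]  node(3,2) S=139.3909 payoff=0.0000 vs cont=0.8940 → 0.8940 [wait]  node(3,3) S=173.8063 payoff=0.0000 vs cont=0.0638 → 0.0638 [wait]  ⇒ S*(3)=-
t_2: node(2,0) S=100.1124 payoff=3.1576 vs cont=9.3878 → 9.3878 [wait]  node(2,1) S=124.8300 payoff=0.0000 vs cont=2.6684 → 2.6684 [wait]  node(2,2) S=155.6503 payoff=0.0000 vs cont=0.4433 → 0.4433 [wait]  ⇒ S*(2)=-
t_1: node(1,0) S=111.7901 payoff=0.0000 vs cont=5.7105 → 5.7105 [wait]  node(1,1) S=139.3909 payoff=0.0000 vs cont=1.4567 → 1.4567 [wait]  ⇒ S*(1)=-
t_0: node(0,0) S=124.8300 payoff=0.0000 vs cont=3.3857 → 3.3857 [wait]  ⇒ S*(0)=-

price = 3.3857
boundary = - - - - 80.2892 71.9021 80.2892 89.6546
tree:
3.3857
5.7105 1.4567
9.3878 2.6684 0.4433
14.9643 4.7935 0.8940 0.0638
22.9808 8.3979 1.7908 0.1392 0.0000
31.3679 14.2273 3.5585 0.3037 0.0000 0.0000
38.8789 22.9808 7.0024 0.6629 0.0000 0.0000 0.0000
45.6052 31.3679 13.6154 1.4468 0.0000 0.0000 0.0000 0.0000
51.6290 38.8789 22.9808 3.1576 0.0000 0.0000 0.0000 0.0000 0.0000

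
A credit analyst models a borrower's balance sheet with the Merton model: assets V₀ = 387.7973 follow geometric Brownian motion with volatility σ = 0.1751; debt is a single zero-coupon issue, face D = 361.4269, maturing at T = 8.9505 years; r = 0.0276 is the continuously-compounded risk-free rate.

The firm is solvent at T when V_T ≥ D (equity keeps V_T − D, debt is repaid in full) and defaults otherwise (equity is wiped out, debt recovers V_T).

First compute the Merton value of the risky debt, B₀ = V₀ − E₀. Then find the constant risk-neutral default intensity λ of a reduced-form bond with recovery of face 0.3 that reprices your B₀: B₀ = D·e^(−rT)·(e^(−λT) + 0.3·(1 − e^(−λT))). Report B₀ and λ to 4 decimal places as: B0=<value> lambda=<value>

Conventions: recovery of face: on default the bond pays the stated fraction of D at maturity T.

B0=253.8940 lambda=0.0173

Apply the equity-as-call identities (strike 361.4269, horizon 8.9505 years):
d₁ = [ln(V₀/D) + (r + σ²/2)T] / (σ√T)
   = [ln(387.7973/361.4269) + (0.0276 + 0.5·0.1751²)·8.9505] / (0.1751·√8.9505)
   = [0.070423 + 0.384245] / 0.523853 = 0.867930
d₂ = d₁ − σ√T = 0.867930 − 0.523853 = 0.344076
N(d₁) = 0.807284,  N(d₂) = 0.634606,  e^(−rT) = 0.781114
E₀ = V₀·N(d₁) − D·e^(−rT)·N(d₂)
   = 387.7973·0.807284 − 361.4269·0.781114·0.634606 = 133.903280
B₀ = V₀ − E₀ = 387.7973 − 133.903280 = 253.894020
e^(−λT) = (B₀·e^(rT)/D − 0.3)/(1 − 0.3) = (253.8940·1.280222/361.4269 − 0.3)/0.7 = 0.85618069
λ = −ln(0.85618069)/8.9505 = 0.017348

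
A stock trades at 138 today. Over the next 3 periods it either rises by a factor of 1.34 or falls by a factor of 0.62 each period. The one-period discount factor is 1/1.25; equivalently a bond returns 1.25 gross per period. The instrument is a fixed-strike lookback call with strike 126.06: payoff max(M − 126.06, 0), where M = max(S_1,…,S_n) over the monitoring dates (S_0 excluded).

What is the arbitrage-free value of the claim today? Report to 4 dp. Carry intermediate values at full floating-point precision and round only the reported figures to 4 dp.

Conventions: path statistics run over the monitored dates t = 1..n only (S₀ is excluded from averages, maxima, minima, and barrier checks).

Under the martingale measure an up-move has probability p* = 0.8750; value the claim as the probability-weighted average of per-path payoffs, discounted 3 periods at R = 1.25.
Enumerate all 2^3 = 8 price paths (U = up ×1.34, D = down ×0.62); each path with k up-moves has probability p*^k·(1−p*)^(3−k).
DDD: M=85.5600, payoff=0.0000, prob=0.001953
UDD: M=184.9200, payoff=58.8600, prob=0.013672
DUD: M=114.6504, payoff=0.0000, prob=0.013672
UUD: M=247.7928, payoff=121.7328, prob=0.095703
DDU: M=85.5600, payoff=0.0000, prob=0.013672
UDU: M=184.9200, payoff=58.8600, prob=0.095703
DUU: M=153.6315, payoff=27.5715, prob=0.095703
UUU: M=332.0424, payoff=205.9824, prob=0.669922
Price = Σ prob·payoff / R^3 = 158.718787 / 1.953125 = 81.2640

price = 81.2640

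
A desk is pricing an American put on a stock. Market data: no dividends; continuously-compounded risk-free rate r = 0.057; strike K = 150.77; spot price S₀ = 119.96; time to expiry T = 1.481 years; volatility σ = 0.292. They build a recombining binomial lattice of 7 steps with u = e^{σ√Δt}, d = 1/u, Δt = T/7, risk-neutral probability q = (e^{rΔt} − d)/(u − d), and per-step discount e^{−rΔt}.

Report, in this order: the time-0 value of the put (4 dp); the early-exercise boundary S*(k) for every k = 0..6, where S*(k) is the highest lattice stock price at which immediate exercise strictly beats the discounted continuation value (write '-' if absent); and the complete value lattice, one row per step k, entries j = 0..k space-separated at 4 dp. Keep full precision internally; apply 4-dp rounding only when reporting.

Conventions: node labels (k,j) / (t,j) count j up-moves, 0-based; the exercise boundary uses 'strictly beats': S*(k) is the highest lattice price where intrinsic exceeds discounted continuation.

params: Δt=0.21157 u=1.14375 d=0.87432 q=0.51150 e^(-rΔt)=0.98801
t_7 payoffs: 103.9186 89.4808 70.5939 45.8868 13.5659 0.0000 0.0000 0.0000
t_6: node(6,0) S=53.5863 payoff=97.1837 vs cont=95.3764 → 97.1837 [stop]  node(6,1) S=70.0994 payoff=80.6706 vs cont=78.8633 → 80.6706 [stop]  node(6,2) S=91.7013 payoff=59.0687 vs cont=57.2614 → 59.0687 [stop]  node(6,3) S=119.9600 payoff=30.8100 vs cont=29.0027 → 30.8100 [stop]  node(6,4) S=156.9269 payoff=0.0000 vs cont=6.5475 → 6.5475 [wait]  node(6,5) S=205.2856 payoff=0.0000 vs cont=0.0000 → 0.0000 [wait]  node(6,6) S=268.5465 payoff=0.0000 vs cont=0.0000 → 0.0000 [wait]  ⇒ S*(6)=119.9600
t_5: node(5,0) S=61.2892 payoff=89.4808 vs cont=87.6735 → 89.4808 [stop]  node(5,1) S=80.1761 payoff=70.5939 vs cont=68.7866 → 70.5939 [stop]  node(5,2) S=104.8832 payoff=45.8868 vs cont=44.0795 → 45.8868 [stop]  node(5,3) S=137.2041 payoff=13.5659 vs cont=18.1791 → 18.1791 [wait]  node(5,4) S=179.4849 payoff=0.0000 vs cont=3.1601 → 3.1601 [wait]  node(5,5) S=234.7951 payoff=0.0000 vs cont=0.0000 → 0.0000 [wait]  ⇒ S*(5)=104.8832
t_4: node(4,0) S=70.0994 payoff=80.6706 vs cont=78.8633 → 80.6706 [stop]  node(4,1) S=91.7013 payoff=59.0687 vs cont=57.2614 → 59.0687 [stop]  node(4,2) S=119.9600 payoff=30.8100 vs cont=31.3340 → 31.3340 [wait]  node(4,3) S=156.9269 payoff=0.0000 vs cont=10.3710 → 10.3710 [wait]  node(4,4) S=205.2856 payoff=0.0000 vs cont=1.5252 → 1.5252 [wait]  ⇒ S*(4)=91.7013
t_3: node(3,0) S=80.1761 payoff=70.5939 vs cont=68.7866 → 70.5939 [stop]  node(3,1) S=104.8832 payoff=45.8868 vs cont=44.3443 → 45.8868 [stop]  node(3,2) S=137.2041 payoff=13.5659 vs cont=20.3643 → 20.3643 [wait]  node(3,3) S=179.4849 payoff=0.0000 vs cont=5.7763 → 5.7763 [wait]  ⇒ S*(3)=104.8832
t_2: node(2,0) S=91.7013 payoff=59.0687 vs cont=57.2614 → 59.0687 [stop]  node(2,1) S=119.9600 payoff=30.8100 vs cont=32.4384 → 32.4384 [wait]  node(2,2) S=156.9269 payoff=0.0000 vs cont=12.7478 → 12.7478 [wait]  ⇒ S*(2)=91.7013
t_1: node(1,0) S=104.8832 payoff=45.8868 vs cont=44.9024 → 45.8868 [stop]  node(1,1) S=137.2041 payoff=13.5659 vs cont=22.0985 → 22.0985 [wait]  ⇒ S*(1)=104.8832
t_0: node(0,0) S=119.9600 payoff=30.8100 vs cont=33.3148 → 33.3148 [wait]  ⇒ S*(0)=-

price = 33.3148
boundary = - 104.8832 91.7013 104.8832 91.7013 104.8832 119.9600
tree:
33.3148
45.8868 22.0985
59.0687 32.4384 12.7478
70.5939 45.8868 20.3643 5.7763
80.6706 59.0687 31.3340 10.3710 1.5252
89.4808 70.5939 45.8868 18.1791 3.1601 0.0000
97.1837 80.6706 59.0687 30.8100 6.5475 0.0000 0.0000
103.9186 89.4808 70.5939 45.8868 13.5659 0.0000 0.0000 0.0000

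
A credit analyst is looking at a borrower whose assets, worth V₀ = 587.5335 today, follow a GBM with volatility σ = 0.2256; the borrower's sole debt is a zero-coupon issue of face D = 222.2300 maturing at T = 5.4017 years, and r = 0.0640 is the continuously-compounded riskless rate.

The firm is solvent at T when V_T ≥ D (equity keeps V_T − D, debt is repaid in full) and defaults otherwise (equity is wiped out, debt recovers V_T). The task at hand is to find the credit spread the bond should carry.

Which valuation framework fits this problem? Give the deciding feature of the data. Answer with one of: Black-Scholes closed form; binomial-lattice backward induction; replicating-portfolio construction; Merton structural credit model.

framework: Merton structural credit model

Key observation: the asked-for credit quantity lives on the firm's capital structure — asset value, asset volatility, debt face 222.2300 — which is the structural model's domain.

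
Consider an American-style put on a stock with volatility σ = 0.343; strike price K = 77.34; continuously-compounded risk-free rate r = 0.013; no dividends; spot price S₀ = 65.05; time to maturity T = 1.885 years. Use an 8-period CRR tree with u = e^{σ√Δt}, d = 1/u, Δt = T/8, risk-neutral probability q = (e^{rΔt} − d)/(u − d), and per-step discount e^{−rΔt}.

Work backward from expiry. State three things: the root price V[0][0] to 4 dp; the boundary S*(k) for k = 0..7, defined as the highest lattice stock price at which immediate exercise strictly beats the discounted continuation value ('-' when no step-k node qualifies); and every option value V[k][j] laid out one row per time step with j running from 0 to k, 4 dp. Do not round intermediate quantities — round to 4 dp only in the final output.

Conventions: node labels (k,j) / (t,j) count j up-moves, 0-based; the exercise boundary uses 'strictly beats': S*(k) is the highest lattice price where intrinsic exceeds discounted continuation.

params: Δt=0.23563 u=1.18116 d=0.84663 q=0.46764 e^(-rΔt)=0.99694
t_8 payoffs: 60.1696 53.3850 43.9195 30.7138 12.2900 0.0000 0.0000 0.0000 0.0000
t_7: node(7,0) S=20.2809 payoff=57.0591 vs cont=56.8225 → 57.0591 [stop]  node(7,1) S=28.2947 payoff=49.0453 vs cont=48.8088 → 49.0453 [stop]  node(7,2) S=39.4750 payoff=37.8650 vs cont=37.6285 → 37.8650 [stop]  node(7,3) S=55.0730 payoff=22.2670 vs cont=22.0304 → 22.2670 [stop]  node(7,4) S=76.8344 payoff=0.5056 vs cont=6.5227 → 6.5227 [wait]  node(7,5) S=107.1945 payoff=0.0000 vs cont=0.0000 → 0.0000 [wait]  node(7,6) S=149.5511 payoff=0.0000 vs cont=0.0000 → 0.0000 [wait]  node(7,7) S=208.6443 payoff=0.0000 vs cont=0.0000 → 0.0000 [wait]  ⇒ S*(7)=55.0730
t_6: node(6,0) S=23.9550 payoff=53.3850 vs cont=53.1484 → 53.3850 [stop]  node(6,1) S=33.4205 payoff=43.9195 vs cont=43.6829 → 43.9195 [stop]  node(6,2) S=46.6262 payoff=30.7138 vs cont=30.4772 → 30.7138 [stop]  node(6,3) S=65.0500 payoff=12.2900 vs cont=14.8587 → 14.8587 [wait]  node(6,4) S=90.7537 payoff=0.0000 vs cont=3.4618 → 3.4618 [wait]  node(6,5) S=126.6138 payoff=0.0000 vs cont=0.0000 → 0.0000 [wait]  node(6,6) S=176.6437 payoff=0.0000 vs cont=0.0000 → 0.0000 [wait]  ⇒ S*(6)=46.6262
t_5: node(5,0) S=28.2947 payoff=49.0453 vs cont=48.8088 → 49.0453 [stop]  node(5,1) S=39.4750 payoff=37.8650 vs cont=37.6285 → 37.8650 [stop]  node(5,2) S=55.0730 payoff=22.2670 vs cont=23.2280 → 23.2280 [wait]  node(5,3) S=76.8344 payoff=0.5056 vs cont=9.4999 → 9.4999 [wait]  node(5,4) S=107.1945 payoff=0.0000 vs cont=1.8373 → 1.8373 [wait]  node(5,5) S=149.5511 payoff=0.0000 vs cont=0.0000 → 0.0000 [wait]  ⇒ S*(5)=39.4750
t_4: node(4,0) S=33.4205 payoff=43.9195 vs cont=43.6829 → 43.9195 [stop]  node(4,1) S=46.6262 payoff=30.7138 vs cont=30.9253 → 30.9253 [wait]  node(4,2) S=65.0500 payoff=12.2900 vs cont=16.7567 → 16.7567 [wait]  node(4,3) S=90.7537 payoff=0.0000 vs cont=5.8984 → 5.8984 [wait]  node(4,4) S=126.6138 payoff=0.0000 vs cont=0.9751 → 0.9751 [wait]  ⇒ S*(4)=33.4205
t_3: node(3,0) S=39.4750 payoff=37.8650 vs cont=37.7271 → 37.8650 [stop]  node(3,1) S=55.0730 payoff=22.2670 vs cont=24.2251 → 24.2251 [wait]  node(3,2) S=76.8344 payoff=0.5056 vs cont=11.6432 → 11.6432 [wait]  node(3,3) S=107.1945 payoff=0.0000 vs cont=3.5851 → 3.5851 [wait]  ⇒ S*(3)=39.4750
t_2: node(2,0) S=46.6262 payoff=30.7138 vs cont=31.3901 → 31.3901 [wait]  node(2,1) S=65.0500 payoff=12.2900 vs cont=18.2852 → 18.2852 [wait]  node(2,2) S=90.7537 payoff=0.0000 vs cont=7.8508 → 7.8508 [wait]  ⇒ S*(2)=-
t_1: node(1,0) S=55.0730 payoff=22.2670 vs cont=25.1845 → 25.1845 [wait]  node(1,1) S=76.8344 payoff=0.5056 vs cont=13.3646 → 13.3646 [wait]  ⇒ S*(1)=-
t_0: node(0,0) S=65.0500 payoff=12.2900 vs cont=19.5969 → 19.5969 [wait]  ⇒ S*(0)=-

price = 19.5969
boundary = - - - 39.4750 33.4205 39.4750 46.6262 55.0730
tree:
19.5969
25.1845 13.3646
31.3901 18.2852 7.8508
37.8650 24.2251 11.6432 3.5851
43.9195 30.9253 16.7567 5.8984 0.9751
49.0453 37.8650 23.2280 9.4999 1.8373 0.0000
53.3850 43.9195 30.7138 14.8587 3.4618 0.0000 0.0000
57.0591 49.0453 37.8650 22.2670 6.5227 0.0000 0.0000 0.0000
60.1696 53.3850 43.9195 30.7138 12.2900 0.0000 0.0000 0.0000 0.0000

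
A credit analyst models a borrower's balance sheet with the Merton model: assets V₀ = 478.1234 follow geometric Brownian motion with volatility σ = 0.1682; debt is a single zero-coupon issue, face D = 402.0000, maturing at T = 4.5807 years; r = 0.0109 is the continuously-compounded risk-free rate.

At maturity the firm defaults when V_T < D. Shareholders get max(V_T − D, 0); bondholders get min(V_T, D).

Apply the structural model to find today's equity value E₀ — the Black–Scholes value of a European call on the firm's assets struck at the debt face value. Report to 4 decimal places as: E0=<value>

E0=120.5950

Equity is a call on the firm's assets struck at D = 402.0000:
d₁ = [ln(V₀/D) + (r + σ²/2)T] / (σ√T)
   = [ln(478.1234/402.0000) + (0.0109 + 0.5·0.1682²)·4.5807] / (0.1682·√4.5807)
   = [0.173417 + 0.114726] / 0.359991 = 0.800417
d₂ = d₁ − σ√T = 0.800417 − 0.359991 = 0.440426
N(d₁) = 0.788265,  N(d₂) = 0.670186,  e^(−rT) = 0.951296
E₀ = V₀·N(d₁) − D·e^(−rT)·N(d₂)
   = 478.1234·0.788265 − 402.0000·0.951296·0.670186 = 120.594977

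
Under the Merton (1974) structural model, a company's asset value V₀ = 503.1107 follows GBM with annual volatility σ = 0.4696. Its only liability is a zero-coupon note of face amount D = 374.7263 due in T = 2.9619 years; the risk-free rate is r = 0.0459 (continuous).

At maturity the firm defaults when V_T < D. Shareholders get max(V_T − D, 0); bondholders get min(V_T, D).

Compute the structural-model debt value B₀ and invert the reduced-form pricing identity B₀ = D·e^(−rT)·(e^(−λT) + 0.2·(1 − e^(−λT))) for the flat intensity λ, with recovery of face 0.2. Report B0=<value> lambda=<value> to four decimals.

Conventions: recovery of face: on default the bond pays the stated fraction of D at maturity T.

With assets at 503.1107 and a single debt payment of 374.7263 at 2.9619 years:
d₁ = [ln(V₀/D) + (r + σ²/2)T] / (σ√T)
   = [ln(503.1107/374.7263) + (0.0459 + 0.5·0.4696²)·2.9619] / (0.4696·√2.9619)
   = [0.294614 + 0.462536] / 0.808190 = 0.936848
d₂ = d₁ − σ√T = 0.936848 − 0.808190 = 0.128658
N(d₁) = 0.825582,  N(d₂) = 0.551186,  e^(−rT) = 0.872885
E₀ = V₀·N(d₁) − D·e^(−rT)·N(d₂)
   = 503.1107·0.825582 − 374.7263·0.872885·0.551186 = 235.069839
B₀ = V₀ − E₀ = 503.1107 − 235.069839 = 268.040861
e^(−λT) = (B₀·e^(rT)/D − 0.2)/(1 − 0.2) = (268.0409·1.145626/374.7263 − 0.2)/0.8 = 0.77432970
λ = −ln(0.77432970)/2.9619 = 0.086349

B0=268.0409 lambda=0.0863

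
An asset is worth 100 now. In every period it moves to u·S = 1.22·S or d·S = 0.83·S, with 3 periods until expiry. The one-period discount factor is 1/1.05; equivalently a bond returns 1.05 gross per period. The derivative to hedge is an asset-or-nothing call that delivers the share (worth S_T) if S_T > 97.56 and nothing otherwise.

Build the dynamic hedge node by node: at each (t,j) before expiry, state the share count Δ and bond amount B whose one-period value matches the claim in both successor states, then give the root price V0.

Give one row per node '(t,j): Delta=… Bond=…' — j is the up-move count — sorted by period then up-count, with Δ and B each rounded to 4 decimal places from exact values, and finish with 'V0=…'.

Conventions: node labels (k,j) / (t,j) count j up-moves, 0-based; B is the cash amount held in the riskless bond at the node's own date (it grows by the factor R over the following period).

(0,0): Delta=1.8425 Bond=-111.6904
(1,0): Delta=2.0503 Bond=-134.5212
(1,1): Delta=1.7333 Bond=-103.9482
(2,0): Delta=0.0000 Bond=0.0000
(2,1): Delta=3.1282 Bond=-250.3929
(2,2): Delta=1.0000 Bond=0.0000
V0=72.5640

No-arbitrage ⇒ martingale measure with p* = (R−d)/(u−d) = 0.5641.
Payoffs at expiry: V(3,0)=0.0000, V(3,1)=0.0000, V(3,2)=123.5372, V(3,3)=181.5848
  t=2,j=0: stock 68.8900 → up 84.0458 (V=0.0000), down 57.1787 (V=0.0000). Price 0.0000; hedge Δ=0.0000, bond B=0.0000.
  t=2,j=1: stock 101.2600 → up 123.5372 (V=123.5372), down 84.0458 (V=0.0000). Price 66.3692; hedge Δ=3.1282, bond B=-250.3929.
  t=2,j=2: stock 148.8400 → up 181.5848 (V=181.5848), down 123.5372 (V=123.5372). Price 148.8400; hedge Δ=1.0000, bond B=0.0000.
  t=1,j=0: stock 83.0000 → up 101.2600 (V=66.3692), down 68.8900 (V=0.0000). Price 35.6562; hedge Δ=2.0503, bond B=-134.5212.
  t=1,j=1: stock 122.0000 → up 148.8400 (V=148.8400), down 101.2600 (V=66.3692). Price 107.5154; hedge Δ=1.7333, bond B=-103.9482.
  t=0,j=0: stock 100.0000 → up 122.0000 (V=107.5154), down 83.0000 (V=35.6562). Price 72.5640; hedge Δ=1.8425, bond B=-111.6904.
Sanity check at the root: Δ(0,0)·S0 + B(0,0) reproduces V0 = 72.5640.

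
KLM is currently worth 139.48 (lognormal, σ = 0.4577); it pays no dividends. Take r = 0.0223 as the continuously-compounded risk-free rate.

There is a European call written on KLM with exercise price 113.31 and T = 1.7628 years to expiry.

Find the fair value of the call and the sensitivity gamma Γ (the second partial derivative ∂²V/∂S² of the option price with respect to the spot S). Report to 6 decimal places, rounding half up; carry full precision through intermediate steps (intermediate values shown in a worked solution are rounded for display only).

σ√T = 0.4577·√1.7628 = 0.607690
d₁ = (ln(S/K) + (r+σ²/2)T) / (σ√T) = (ln(139.48/113.31) + (0.0223+0.4577²/2)·1.7628) / 0.607690 = (0.207794 + 0.223954) / 0.607690 = 0.710474
d₂ = d₁ − σ√T = 0.710474 − 0.607690 = 0.102783
e^{−rT} = 0.961452
N(d₁) = 0.761295,  N(d₂) = 0.540932
Call price V = S·N(d₁) − K·e^{−rT}·N(d₂) = 106.185396 − 58.930346 = 47.255049
φ(d₁) = (1/√(2π))·e^{−d₁²/2} = 0.309956
Γ = φ(d₁) / (S·σ·√T) = 0.003657

price = 47.255049
Γ = 0.003657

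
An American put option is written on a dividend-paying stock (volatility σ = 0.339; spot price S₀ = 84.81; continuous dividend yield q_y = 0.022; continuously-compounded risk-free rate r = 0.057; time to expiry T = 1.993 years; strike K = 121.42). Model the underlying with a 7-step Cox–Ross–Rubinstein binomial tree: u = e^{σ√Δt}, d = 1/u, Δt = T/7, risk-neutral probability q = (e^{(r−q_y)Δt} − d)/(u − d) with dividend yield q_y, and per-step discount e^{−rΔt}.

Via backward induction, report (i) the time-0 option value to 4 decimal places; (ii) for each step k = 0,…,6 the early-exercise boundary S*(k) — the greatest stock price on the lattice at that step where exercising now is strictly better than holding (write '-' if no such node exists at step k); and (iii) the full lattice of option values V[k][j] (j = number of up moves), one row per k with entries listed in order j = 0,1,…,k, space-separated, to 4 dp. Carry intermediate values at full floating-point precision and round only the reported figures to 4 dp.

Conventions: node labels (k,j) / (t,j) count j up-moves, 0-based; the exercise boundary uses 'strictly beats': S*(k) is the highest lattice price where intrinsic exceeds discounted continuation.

params: Δt=0.28471 u=1.19828 d=0.83453 q=0.48243 e^(-rΔt)=0.98390
t_7 payoffs: 97.5120 87.0912 72.1283 50.6435 19.7940 0.0000 0.0000 0.0000
t_6: node(6,0) S=28.6484 payoff=92.7716 vs cont=90.9959 → 92.7716 [stop]  node(6,1) S=41.1355 payoff=80.2845 vs cont=78.5868 → 80.2845 [stop]  node(6,2) S=59.0652 payoff=62.3548 vs cont=60.7690 → 62.3548 [stop]  node(6,3) S=84.8100 payoff=36.6100 vs cont=35.1850 → 36.6100 [stop]  node(6,4) S=121.7762 payoff=0.0000 vs cont=10.0798 → 10.0798 [wait]  node(6,5) S=174.8549 payoff=0.0000 vs cont=0.0000 → 0.0000 [wait]  node(6,6) S=251.0690 payoff=0.0000 vs cont=0.0000 → 0.0000 [wait]  ⇒ S*(6)=84.8100
t_5: node(5,0) S=34.3288 payoff=87.0912 vs cont=85.3510 → 87.0912 [stop]  node(5,1) S=49.2917 payoff=72.1283 vs cont=70.4815 → 72.1283 [stop]  node(5,2) S=70.7765 payoff=50.6435 vs cont=49.1308 → 50.6435 [stop]  node(5,3) S=101.6260 payoff=19.7940 vs cont=23.4276 → 23.4276 [wait]  node(5,4) S=145.9218 payoff=0.0000 vs cont=5.1330 → 5.1330 [wait]  node(5,5) S=209.5248 payoff=0.0000 vs cont=0.0000 → 0.0000 [wait]  ⇒ S*(5)=70.7765
t_4: node(4,0) S=41.1355 payoff=80.2845 vs cont=78.5868 → 80.2845 [stop]  node(4,1) S=59.0652 payoff=62.3548 vs cont=60.7690 → 62.3548 [stop]  node(4,2) S=84.8100 payoff=36.6100 vs cont=36.9097 → 36.9097 [wait]  node(4,3) S=121.7762 payoff=0.0000 vs cont=14.3666 → 14.3666 [wait]  node(4,4) S=174.8549 payoff=0.0000 vs cont=2.6139 → 2.6139 [wait]  ⇒ S*(4)=59.0652
t_3: node(3,0) S=49.2917 payoff=72.1283 vs cont=70.4815 → 72.1283 [stop]  node(3,1) S=70.7765 payoff=50.6435 vs cont=49.2731 → 50.6435 [stop]  node(3,2) S=101.6260 payoff=19.7940 vs cont=25.6151 → 25.6151 [wait]  node(3,3) S=145.9218 payoff=0.0000 vs cont=8.5567 → 8.5567 [wait]  ⇒ S*(3)=70.7765
t_2: node(2,0) S=59.0652 payoff=62.3548 vs cont=60.7690 → 62.3548 [stop]  node(2,1) S=84.8100 payoff=36.6100 vs cont=37.9480 → 37.9480 [wait]  node(2,2) S=121.7762 payoff=0.0000 vs cont=17.1057 → 17.1057 [wait]  ⇒ S*(2)=59.0652
t_1: node(1,0) S=70.7765 payoff=50.6435 vs cont=49.7659 → 50.6435 [stop]  node(1,1) S=101.6260 payoff=19.7940 vs cont=27.4440 → 27.4440 [wait]  ⇒ S*(1)=70.7765
t_0: node(0,0) S=84.8100 payoff=36.6100 vs cont=38.8162 → 38.8162 [wait]  ⇒ S*(0)=-

price = 38.8162
boundary = - 70.7765 59.0652 70.7765 59.0652 70.7765 84.8100
tree:
38.8162
50.6435 27.4440
62.3548 37.9480 17.1057
72.1283 50.6435 25.6151 8.5567
80.2845 62.3548 36.9097 14.3666 2.6139
87.0912 72.1283 50.6435 23.4276 5.1330 0.0000
92.7716 80.2845 62.3548 36.6100 10.0798 0.0000 0.0000
97.5120 87.0912 72.1283 50.6435 19.7940 0.0000 0.0000 0.0000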